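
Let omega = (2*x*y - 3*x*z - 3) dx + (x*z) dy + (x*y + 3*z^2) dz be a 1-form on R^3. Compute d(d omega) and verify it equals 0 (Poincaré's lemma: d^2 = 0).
d(d omega) = 0

Step 1: d omega = sum_{i<j} (∂f_j/∂x_i - ∂f_i/∂x_j) dx_i ∧ dx_j:
  coeff of dx ∧ dy: -2*x + z
  coeff of dx ∧ dz: 3*x + y
  coeff of dy ∧ dz: 0
Step 2: Apply d again to each 2-form coefficient. The only possible 3-form in R^3 is dx ∧ dy ∧ dz, with coefficient
  ∂(coeff of dy∧dz)/∂x - ∂(coeff of dx∧dz)/∂y + ∂(coeff of dx∧dy)/∂z
  = ∂/∂x (0) - ∂/∂y (3*x + y) + ∂/∂z (-2*x + z).
Each of these terms simplifies to sums of mixed partials that cancel in pairs. The result is 0 (by equality of mixed partials for smooth functions — Schwarz / Clairaut).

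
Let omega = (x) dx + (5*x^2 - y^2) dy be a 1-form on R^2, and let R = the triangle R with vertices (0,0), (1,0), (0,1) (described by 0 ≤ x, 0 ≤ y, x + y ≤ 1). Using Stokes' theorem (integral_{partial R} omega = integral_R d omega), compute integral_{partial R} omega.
integral_(partial R) omega = 5/3

Stokes: integral_partial_R omega = integral_R d omega with d omega = (∂Q/∂x - ∂P/∂y) dx ∧ dy.
  ∂Q/∂x = 10*x
  ∂P/∂y = 0
  integrand = ∂Q/∂x - ∂P/∂y = 10*x.
Integrating over R: integral_0^1 integral_0^{1-x} (10*x) dy dx = 5/3.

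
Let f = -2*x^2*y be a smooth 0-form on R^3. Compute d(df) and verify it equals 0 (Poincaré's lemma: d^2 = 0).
d(df) = 0

Step 1: df = sum_i (∂f/∂x_i) dx_i = (-4*x*y) dx + (-2*x^2) dy + (0) dz.
Step 2: Apply d again. Using the 1-form formula, the coefficient of dx ∧ dy in d(df) is ∂^2 f/∂x ∂y - ∂^2 f/∂y ∂x = (-4*x) - (-4*x) = 0 (equality of mixed partials for smooth f).
Similarly for dx ∧ dz and dy ∧ dz — all coefficients vanish. So d(df) = 0.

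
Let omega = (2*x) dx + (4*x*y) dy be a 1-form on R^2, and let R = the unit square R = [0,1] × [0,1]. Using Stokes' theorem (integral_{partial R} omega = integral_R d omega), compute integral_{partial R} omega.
integral_(partial R) omega = 2

Stokes: integral_partial_R omega = integral_R d omega with d omega = (∂Q/∂x - ∂P/∂y) dx ∧ dy.
  ∂Q/∂x = 4*y
  ∂P/∂y = 0
  integrand = ∂Q/∂x - ∂P/∂y = 4*y.
Integrating over R: integral_0^1 integral_0^1 (4*y) dx dy = 2.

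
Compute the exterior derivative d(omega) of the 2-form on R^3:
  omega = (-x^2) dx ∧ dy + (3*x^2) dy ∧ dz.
d(omega) = (6*x) dx ∧ dy ∧ dz

For a 2-form omega = sum_{i<j} g_{ij} dx_i ∧ dx_j, the exterior derivative is
  d(omega) = sum_{i<j} d(g_{ij}) ∧ dx_i ∧ dx_j = sum_{i<j, k} (∂g_{ij}/∂x_k) dx_k ∧ dx_i ∧ dx_j.
Expand each term, using dx_k ∧ dx_i ∧ dx_j = sgn(permutation) dx_{(a)} ∧ dx_{(b)} ∧ dx_{(c)} with (a < b < c) sorted:
  d(3*x^2) includes (∂/∂x)(3*x^2) dx = (6*x) dx, which multiplied by dy ∧ dz gives (6*x) dx ∧ dy ∧ dz
Collecting like 3-forms: d(omega) = (6*x) dx ∧ dy ∧ dz.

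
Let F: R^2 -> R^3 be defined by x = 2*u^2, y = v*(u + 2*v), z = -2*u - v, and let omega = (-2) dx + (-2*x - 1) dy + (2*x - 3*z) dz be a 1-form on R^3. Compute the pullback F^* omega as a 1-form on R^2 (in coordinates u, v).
F^* omega = (-4*u^2*v - 8*u^2 - 20*u - 7*v) du + (-4*u^3 - 16*u^2*v - 4*u^2 - 7*u - 7*v) dv

Using F^*(f dg) = (f ∘ F) d(g ∘ F), substitute each coordinate x_i by F_i(u, v) in f_i, and replace dx_i by d F_i = (∂F_i/∂u) du + (∂F_i/∂v) dv.
  For the x component: f_1(F) = -2; d F_1 = (4*u) du + (0) dv
  For the y component: f_2(F) = -4*u^2 - 1; d F_2 = (v) du + (u + 4*v) dv
  For the z component: f_3(F) = 4*u^2 + 6*u + 3*v; d F_3 = (-2) du + (-1) dv
Combining and collecting du, dv coefficients:
  coeff of du: -4*u^2*v - 8*u^2 - 20*u - 7*v
  coeff of dv: -4*u^3 - 16*u^2*v - 4*u^2 - 7*u - 7*v
F^* omega = (-4*u^2*v - 8*u^2 - 20*u - 7*v) du + (-4*u^3 - 16*u^2*v - 4*u^2 - 7*u - 7*v) dv.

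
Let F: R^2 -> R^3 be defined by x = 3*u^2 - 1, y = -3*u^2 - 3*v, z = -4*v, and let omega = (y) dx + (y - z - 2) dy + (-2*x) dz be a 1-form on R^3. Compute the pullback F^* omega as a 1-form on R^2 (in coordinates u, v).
F^* omega = (12*u*(1 - 2*v)) du + (33*u^2 - 3*v - 2) dv

Using F^*(f dg) = (f ∘ F) d(g ∘ F), substitute each coordinate x_i by F_i(u, v) in f_i, and replace dx_i by d F_i = (∂F_i/∂u) du + (∂F_i/∂v) dv.
  For the x component: f_1(F) = -3*u^2 - 3*v; d F_1 = (6*u) du + (0) dv
  For the y component: f_2(F) = -3*u^2 + v - 2; d F_2 = (-6*u) du + (-3) dv
  For the z component: f_3(F) = 2 - 6*u^2; d F_3 = (0) du + (-4) dv
Combining and collecting du, dv coefficients:
  coeff of du: 12*u*(1 - 2*v)
  coeff of dv: 33*u^2 - 3*v - 2
F^* omega = (12*u*(1 - 2*v)) du + (33*u^2 - 3*v - 2) dv.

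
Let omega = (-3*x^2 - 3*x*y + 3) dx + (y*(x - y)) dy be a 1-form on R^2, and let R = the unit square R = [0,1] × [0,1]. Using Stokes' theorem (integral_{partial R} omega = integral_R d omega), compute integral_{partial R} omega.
integral_(partial R) omega = 2

Stokes: integral_partial_R omega = integral_R d omega with d omega = (∂Q/∂x - ∂P/∂y) dx ∧ dy.
  ∂Q/∂x = y
  ∂P/∂y = -3*x
  integrand = ∂Q/∂x - ∂P/∂y = 3*x + y.
Integrating over R: integral_0^1 integral_0^1 (3*x + y) dx dy = 2.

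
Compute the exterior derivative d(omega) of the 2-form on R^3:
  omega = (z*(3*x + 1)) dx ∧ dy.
d(omega) = (3*x + 1) dx ∧ dy ∧ dz

For a 2-form omega = sum_{i<j} g_{ij} dx_i ∧ dx_j, the exterior derivative is
  d(omega) = sum_{i<j} d(g_{ij}) ∧ dx_i ∧ dx_j = sum_{i<j, k} (∂g_{ij}/∂x_k) dx_k ∧ dx_i ∧ dx_j.
Expand each term, using dx_k ∧ dx_i ∧ dx_j = sgn(permutation) dx_{(a)} ∧ dx_{(b)} ∧ dx_{(c)} with (a < b < c) sorted:
  d(z*(3*x + 1)) includes (∂/∂z)(z*(3*x + 1)) dz = (3*x + 1) dz, which multiplied by dx ∧ dy gives (3*x + 1) dx ∧ dy ∧ dz
Collecting like 3-forms: d(omega) = (3*x + 1) dx ∧ dy ∧ dz.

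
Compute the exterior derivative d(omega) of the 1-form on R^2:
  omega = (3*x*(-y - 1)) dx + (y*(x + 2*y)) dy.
d(omega) = (3*x + y) dx ∧ dy

For a 1-form omega = sum_i f_i dx_i, the exterior derivative is
  d(omega) = sum_{i < j} (∂f_j/∂x_i - ∂f_i/∂x_j) dx_i ∧ dx_j.
  coefficient of dx ∧ dy: ∂f_2/∂x - ∂f_1/∂y = ∂(y*(x + 2*y))/∂x - ∂(3*x*(-y - 1))/∂y = 3*x + y
Assembling: d(omega) = (3*x + y) dx ∧ dy.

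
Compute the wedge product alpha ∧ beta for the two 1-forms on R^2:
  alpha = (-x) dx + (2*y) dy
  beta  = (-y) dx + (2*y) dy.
alpha ∧ beta = (2*y*(-x + y)) dx ∧ dy

Distribute the wedge, using dx_i ∧ dx_j = -dx_j ∧ dx_i and dx_i ∧ dx_i = 0. For each pair (i, j) with i < j, the coefficient of dx_i ∧ dx_j in alpha ∧ beta is (alpha_i * beta_j - alpha_j * beta_i). Collecting: alpha ∧ beta = (2*y*(-x + y)) dx ∧ dy.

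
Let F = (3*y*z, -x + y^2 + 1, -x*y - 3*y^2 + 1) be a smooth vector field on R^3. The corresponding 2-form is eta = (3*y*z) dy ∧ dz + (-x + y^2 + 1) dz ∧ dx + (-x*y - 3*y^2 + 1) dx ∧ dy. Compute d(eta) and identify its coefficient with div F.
d(eta) = (2*y) dx ∧ dy ∧ dz; div F = 2*y

For a 2-form in R^3 of the form above, applying d gives a 3-form with coefficient ∂P/∂x + ∂Q/∂y + ∂R/∂z:
  ∂P/∂x = 0
  ∂Q/∂y = 2*y
  ∂R/∂z = 0
Sum = 2*y, which is exactly div F.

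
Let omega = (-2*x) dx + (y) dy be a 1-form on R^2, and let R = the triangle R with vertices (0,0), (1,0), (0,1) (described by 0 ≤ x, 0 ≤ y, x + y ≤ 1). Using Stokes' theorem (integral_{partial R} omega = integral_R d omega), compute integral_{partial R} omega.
integral_(partial R) omega = 0

Stokes: integral_partial_R omega = integral_R d omega with d omega = (∂Q/∂x - ∂P/∂y) dx ∧ dy.
  ∂Q/∂x = 0
  ∂P/∂y = 0
  integrand = ∂Q/∂x - ∂P/∂y = 0.
Integrating over R: integral_0^1 integral_0^{1-x} (0) dy dx = 0.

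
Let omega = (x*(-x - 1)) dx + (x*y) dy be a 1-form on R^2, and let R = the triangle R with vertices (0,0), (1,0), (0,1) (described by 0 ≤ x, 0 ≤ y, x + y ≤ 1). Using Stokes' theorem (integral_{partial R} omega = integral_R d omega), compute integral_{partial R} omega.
integral_(partial R) omega = 1/6

Stokes: integral_partial_R omega = integral_R d omega with d omega = (∂Q/∂x - ∂P/∂y) dx ∧ dy.
  ∂Q/∂x = y
  ∂P/∂y = 0
  integrand = ∂Q/∂x - ∂P/∂y = y.
Integrating over R: integral_0^1 integral_0^{1-x} (y) dy dx = 1/6.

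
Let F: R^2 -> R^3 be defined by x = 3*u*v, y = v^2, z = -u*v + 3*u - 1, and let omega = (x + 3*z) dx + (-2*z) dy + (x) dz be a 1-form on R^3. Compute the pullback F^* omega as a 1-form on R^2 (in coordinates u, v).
F^* omega = (3*v*(-u*v + 12*u - 3)) du + (-3*u^2*v + 27*u^2 + 4*u*v^2 - 12*u*v - 9*u + 4*v) dv

Using F^*(f dg) = (f ∘ F) d(g ∘ F), substitute each coordinate x_i by F_i(u, v) in f_i, and replace dx_i by d F_i = (∂F_i/∂u) du + (∂F_i/∂v) dv.
  For the x component: f_1(F) = 9*u - 3; d F_1 = (3*v) du + (3*u) dv
  For the y component: f_2(F) = 2*u*v - 6*u + 2; d F_2 = (0) du + (2*v) dv
  For the z component: f_3(F) = 3*u*v; d F_3 = (3 - v) du + (-u) dv
Combining and collecting du, dv coefficients:
  coeff of du: 3*v*(-u*v + 12*u - 3)
  coeff of dv: -3*u^2*v + 27*u^2 + 4*u*v^2 - 12*u*v - 9*u + 4*v
F^* omega = (3*v*(-u*v + 12*u - 3)) du + (-3*u^2*v + 27*u^2 + 4*u*v^2 - 12*u*v - 9*u + 4*v) dv.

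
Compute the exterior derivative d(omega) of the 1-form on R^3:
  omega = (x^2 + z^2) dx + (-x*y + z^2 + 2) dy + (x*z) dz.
d(omega) = (-y) dx ∧ dy + (-z) dx ∧ dz + (-2*z) dy ∧ dz

For a 1-form omega = sum_i f_i dx_i, the exterior derivative is
  d(omega) = sum_{i < j} (∂f_j/∂x_i - ∂f_i/∂x_j) dx_i ∧ dx_j.
  coefficient of dx ∧ dy: ∂f_2/∂x - ∂f_1/∂y = ∂(-x*y + z^2 + 2)/∂x - ∂(x^2 + z^2)/∂y = -y
  coefficient of dx ∧ dz: ∂f_3/∂x - ∂f_1/∂z = ∂(x*z)/∂x - ∂(x^2 + z^2)/∂z = -z
  coefficient of dy ∧ dz: ∂f_3/∂y - ∂f_2/∂z = ∂(x*z)/∂y - ∂(-x*y + z^2 + 2)/∂z = -2*z
Assembling: d(omega) = (-y) dx ∧ dy + (-z) dx ∧ dz + (-2*z) dy ∧ dz.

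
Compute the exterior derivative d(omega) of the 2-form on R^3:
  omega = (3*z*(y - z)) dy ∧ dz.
d(omega) = 0

For a 2-form omega = sum_{i<j} g_{ij} dx_i ∧ dx_j, the exterior derivative is
  d(omega) = sum_{i<j} d(g_{ij}) ∧ dx_i ∧ dx_j = sum_{i<j, k} (∂g_{ij}/∂x_k) dx_k ∧ dx_i ∧ dx_j.
Expand each term, using dx_k ∧ dx_i ∧ dx_j = sgn(permutation) dx_{(a)} ∧ dx_{(b)} ∧ dx_{(c)} with (a < b < c) sorted:

Collecting like 3-forms: d(omega) = 0.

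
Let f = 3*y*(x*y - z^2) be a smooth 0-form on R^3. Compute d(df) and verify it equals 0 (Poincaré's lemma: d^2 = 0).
d(df) = 0

Step 1: df = sum_i (∂f/∂x_i) dx_i = (3*y^2) dx + (6*x*y - 3*z^2) dy + (-6*y*z) dz.
Step 2: Apply d again. Using the 1-form formula, the coefficient of dx ∧ dy in d(df) is ∂^2 f/∂x ∂y - ∂^2 f/∂y ∂x = (6*y) - (6*y) = 0 (equality of mixed partials for smooth f).
Similarly for dx ∧ dz and dy ∧ dz — all coefficients vanish. So d(df) = 0.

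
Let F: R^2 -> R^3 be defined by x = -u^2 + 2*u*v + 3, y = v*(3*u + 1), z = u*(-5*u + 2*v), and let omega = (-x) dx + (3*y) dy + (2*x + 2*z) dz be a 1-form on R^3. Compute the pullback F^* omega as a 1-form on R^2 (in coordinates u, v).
F^* omega = (118*u^3 - 98*u^2*v + 39*u*v^2 - 54*u + 9*v^2 + 6*v) du + (-22*u^3 + 39*u^2*v + 18*u*v + 6*u + 3*v) dv

Using F^*(f dg) = (f ∘ F) d(g ∘ F), substitute each coordinate x_i by F_i(u, v) in f_i, and replace dx_i by d F_i = (∂F_i/∂u) du + (∂F_i/∂v) dv.
  For the x component: f_1(F) = u^2 - 2*u*v - 3; d F_1 = (-2*u + 2*v) du + (2*u) dv
  For the y component: f_2(F) = 3*v*(3*u + 1); d F_2 = (3*v) du + (3*u + 1) dv
  For the z component: f_3(F) = -12*u^2 + 8*u*v + 6; d F_3 = (-10*u + 2*v) du + (2*u) dv
Combining and collecting du, dv coefficients:
  coeff of du: 118*u^3 - 98*u^2*v + 39*u*v^2 - 54*u + 9*v^2 + 6*v
  coeff of dv: -22*u^3 + 39*u^2*v + 18*u*v + 6*u + 3*v
F^* omega = (118*u^3 - 98*u^2*v + 39*u*v^2 - 54*u + 9*v^2 + 6*v) du + (-22*u^3 + 39*u^2*v + 18*u*v + 6*u + 3*v) dv.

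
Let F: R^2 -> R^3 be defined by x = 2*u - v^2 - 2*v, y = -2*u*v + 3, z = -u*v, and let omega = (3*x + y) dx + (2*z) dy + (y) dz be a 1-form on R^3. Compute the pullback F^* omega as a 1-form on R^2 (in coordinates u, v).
F^* omega = (6*u*v^2 - 4*u*v + 12*u - 6*v^2 - 15*v + 6) du + (6*u^2*v + 4*u*v^2 - 8*u*v - 15*u + 6*v^3 + 18*v^2 + 6*v - 6) dv

Using F^*(f dg) = (f ∘ F) d(g ∘ F), substitute each coordinate x_i by F_i(u, v) in f_i, and replace dx_i by d F_i = (∂F_i/∂u) du + (∂F_i/∂v) dv.
  For the x component: f_1(F) = -2*u*v + 6*u - 3*v^2 - 6*v + 3; d F_1 = (2) du + (-2*v - 2) dv
  For the y component: f_2(F) = -2*u*v; d F_2 = (-2*v) du + (-2*u) dv
  For the z component: f_3(F) = -2*u*v + 3; d F_3 = (-v) du + (-u) dv
Combining and collecting du, dv coefficients:
  coeff of du: 6*u*v^2 - 4*u*v + 12*u - 6*v^2 - 15*v + 6
  coeff of dv: 6*u^2*v + 4*u*v^2 - 8*u*v - 15*u + 6*v^3 + 18*v^2 + 6*v - 6
F^* omega = (6*u*v^2 - 4*u*v + 12*u - 6*v^2 - 15*v + 6) du + (6*u^2*v + 4*u*v^2 - 8*u*v - 15*u + 6*v^3 + 18*v^2 + 6*v - 6) dv.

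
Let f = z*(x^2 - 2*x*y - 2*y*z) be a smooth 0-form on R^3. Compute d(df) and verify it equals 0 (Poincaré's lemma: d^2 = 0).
d(df) = 0

Step 1: df = sum_i (∂f/∂x_i) dx_i = (2*z*(x - y)) dx + (2*z*(-x - z)) dy + (x^2 - 2*x*y - 4*y*z) dz.
Step 2: Apply d again. Using the 1-form formula, the coefficient of dx ∧ dy in d(df) is ∂^2 f/∂x ∂y - ∂^2 f/∂y ∂x = (-2*z) - (-2*z) = 0 (equality of mixed partials for smooth f).
Similarly for dx ∧ dz and dy ∧ dz — all coefficients vanish. So d(df) = 0.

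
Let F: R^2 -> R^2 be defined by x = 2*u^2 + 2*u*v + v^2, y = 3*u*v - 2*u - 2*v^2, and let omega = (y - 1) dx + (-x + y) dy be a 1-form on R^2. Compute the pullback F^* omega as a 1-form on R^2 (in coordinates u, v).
F^* omega = (6*u^2*v - 4*u^2 + u*v^2 - 12*u*v - 13*v^3 + 6*v^2 - 2*v) du + (-6*u^3 + 17*u^2*v - 10*u^2 - 11*u*v^2 + 4*u*v - 2*u + 8*v^3 - 2*v) dv

Using F^*(f dg) = (f ∘ F) d(g ∘ F), substitute each coordinate x_i by F_i(u, v) in f_i, and replace dx_i by d F_i = (∂F_i/∂u) du + (∂F_i/∂v) dv.
  For the x component: f_1(F) = 3*u*v - 2*u - 2*v^2 - 1; d F_1 = (4*u + 2*v) du + (2*u + 2*v) dv
  For the y component: f_2(F) = -2*u^2 + u*v - 2*u - 3*v^2; d F_2 = (3*v - 2) du + (3*u - 4*v) dv
Combining and collecting du, dv coefficients:
  coeff of du: 6*u^2*v - 4*u^2 + u*v^2 - 12*u*v - 13*v^3 + 6*v^2 - 2*v
  coeff of dv: -6*u^3 + 17*u^2*v - 10*u^2 - 11*u*v^2 + 4*u*v - 2*u + 8*v^3 - 2*v
F^* omega = (6*u^2*v - 4*u^2 + u*v^2 - 12*u*v - 13*v^3 + 6*v^2 - 2*v) du + (-6*u^3 + 17*u^2*v - 10*u^2 - 11*u*v^2 + 4*u*v - 2*u + 8*v^3 - 2*v) dv.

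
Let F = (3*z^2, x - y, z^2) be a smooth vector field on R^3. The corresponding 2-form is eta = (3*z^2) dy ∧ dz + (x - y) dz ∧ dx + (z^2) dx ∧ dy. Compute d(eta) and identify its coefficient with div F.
d(eta) = (2*z - 1) dx ∧ dy ∧ dz; div F = 2*z - 1

For a 2-form in R^3 of the form above, applying d gives a 3-form with coefficient ∂P/∂x + ∂Q/∂y + ∂R/∂z:
  ∂P/∂x = 0
  ∂Q/∂y = -1
  ∂R/∂z = 2*z
Sum = 2*z - 1, which is exactly div F.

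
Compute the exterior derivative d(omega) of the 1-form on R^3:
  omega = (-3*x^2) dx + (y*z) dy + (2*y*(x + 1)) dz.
d(omega) = (2*y) dx ∧ dz + (2*x - y + 2) dy ∧ dz

For a 1-form omega = sum_i f_i dx_i, the exterior derivative is
  d(omega) = sum_{i < j} (∂f_j/∂x_i - ∂f_i/∂x_j) dx_i ∧ dx_j.
  coefficient of dx ∧ dz: ∂f_3/∂x - ∂f_1/∂z = ∂(2*y*(x + 1))/∂x - ∂(-3*x^2)/∂z = 2*y
  coefficient of dy ∧ dz: ∂f_3/∂y - ∂f_2/∂z = ∂(2*y*(x + 1))/∂y - ∂(y*z)/∂z = 2*x - y + 2
Assembling: d(omega) = (2*y) dx ∧ dz + (2*x - y + 2) dy ∧ dz.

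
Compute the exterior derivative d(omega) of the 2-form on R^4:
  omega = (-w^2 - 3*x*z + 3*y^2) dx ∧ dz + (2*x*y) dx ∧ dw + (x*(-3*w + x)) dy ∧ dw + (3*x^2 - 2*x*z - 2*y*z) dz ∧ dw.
d(omega) = (-6*y) dx ∧ dy ∧ dz + (-2*w + 6*x - 2*z) dx ∧ dz ∧ dw + (-3*w) dx ∧ dy ∧ dw + (-2*z) dy ∧ dz ∧ dw

For a 2-form omega = sum_{i<j} g_{ij} dx_i ∧ dx_j, the exterior derivative is
  d(omega) = sum_{i<j} d(g_{ij}) ∧ dx_i ∧ dx_j = sum_{i<j, k} (∂g_{ij}/∂x_k) dx_k ∧ dx_i ∧ dx_j.
Expand each term, using dx_k ∧ dx_i ∧ dx_j = sgn(permutation) dx_{(a)} ∧ dx_{(b)} ∧ dx_{(c)} with (a < b < c) sorted:
  d(-w^2 - 3*x*z + 3*y^2) includes (∂/∂y)(-w^2 - 3*x*z + 3*y^2) dy = (6*y) dy, which multiplied by dx ∧ dz gives (-6*y) dx ∧ dy ∧ dz
  d(-w^2 - 3*x*z + 3*y^2) includes (∂/∂w)(-w^2 - 3*x*z + 3*y^2) dw = (-2*w) dw, which multiplied by dx ∧ dz gives (-2*w) dx ∧ dz ∧ dw
  d(2*x*y) includes (∂/∂y)(2*x*y) dy = (2*x) dy, which multiplied by dx ∧ dw gives (-2*x) dx ∧ dy ∧ dw
  d(x*(-3*w + x)) includes (∂/∂x)(x*(-3*w + x)) dx = (-3*w + 2*x) dx, which multiplied by dy ∧ dw gives (-3*w + 2*x) dx ∧ dy ∧ dw
  d(3*x^2 - 2*x*z - 2*y*z) includes (∂/∂x)(3*x^2 - 2*x*z - 2*y*z) dx = (6*x - 2*z) dx, which multiplied by dz ∧ dw gives (6*x - 2*z) dx ∧ dz ∧ dw
  d(3*x^2 - 2*x*z - 2*y*z) includes (∂/∂y)(3*x^2 - 2*x*z - 2*y*z) dy = (-2*z) dy, which multiplied by dz ∧ dw gives (-2*z) dy ∧ dz ∧ dw
Collecting like 3-forms: d(omega) = (-6*y) dx ∧ dy ∧ dz + (-2*w + 6*x - 2*z) dx ∧ dz ∧ dw + (-3*w) dx ∧ dy ∧ dw + (-2*z) dy ∧ dz ∧ dw.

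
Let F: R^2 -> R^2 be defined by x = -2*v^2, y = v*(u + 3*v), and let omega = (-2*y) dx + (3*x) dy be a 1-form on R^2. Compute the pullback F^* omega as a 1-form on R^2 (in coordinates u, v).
F^* omega = (-6*v^3) du + (2*v^2*(u - 6*v)) dv

Using F^*(f dg) = (f ∘ F) d(g ∘ F), substitute each coordinate x_i by F_i(u, v) in f_i, and replace dx_i by d F_i = (∂F_i/∂u) du + (∂F_i/∂v) dv.
  For the x component: f_1(F) = 2*v*(-u - 3*v); d F_1 = (0) du + (-4*v) dv
  For the y component: f_2(F) = -6*v^2; d F_2 = (v) du + (u + 6*v) dv
Combining and collecting du, dv coefficients:
  coeff of du: -6*v^3
  coeff of dv: 2*v^2*(u - 6*v)
F^* omega = (-6*v^3) du + (2*v^2*(u - 6*v)) dv.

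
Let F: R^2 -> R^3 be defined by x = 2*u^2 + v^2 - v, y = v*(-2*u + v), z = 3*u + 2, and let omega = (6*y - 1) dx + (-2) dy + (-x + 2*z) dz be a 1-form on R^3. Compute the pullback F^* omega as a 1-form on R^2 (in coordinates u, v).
F^* omega = (-48*u^2*v - 6*u^2 + 24*u*v^2 + 14*u - 3*v^2 + 7*v + 12) du + (-24*u*v^2 + 12*u*v + 4*u + 12*v^3 - 6*v^2 - 6*v + 1) dv

Using F^*(f dg) = (f ∘ F) d(g ∘ F), substitute each coordinate x_i by F_i(u, v) in f_i, and replace dx_i by d F_i = (∂F_i/∂u) du + (∂F_i/∂v) dv.
  For the x component: f_1(F) = -12*u*v + 6*v^2 - 1; d F_1 = (4*u) du + (2*v - 1) dv
  For the y component: f_2(F) = -2; d F_2 = (-2*v) du + (-2*u + 2*v) dv
  For the z component: f_3(F) = -2*u^2 + 6*u - v^2 + v + 4; d F_3 = (3) du + (0) dv
Combining and collecting du, dv coefficients:
  coeff of du: -48*u^2*v - 6*u^2 + 24*u*v^2 + 14*u - 3*v^2 + 7*v + 12
  coeff of dv: -24*u*v^2 + 12*u*v + 4*u + 12*v^3 - 6*v^2 - 6*v + 1
F^* omega = (-48*u^2*v - 6*u^2 + 24*u*v^2 + 14*u - 3*v^2 + 7*v + 12) du + (-24*u*v^2 + 12*u*v + 4*u + 12*v^3 - 6*v^2 - 6*v + 1) dv.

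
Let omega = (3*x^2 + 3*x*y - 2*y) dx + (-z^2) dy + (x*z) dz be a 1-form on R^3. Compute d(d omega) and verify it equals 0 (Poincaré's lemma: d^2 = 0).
d(d omega) = 0

Step 1: d omega = sum_{i<j} (∂f_j/∂x_i - ∂f_i/∂x_j) dx_i ∧ dx_j:
  coeff of dx ∧ dy: 2 - 3*x
  coeff of dx ∧ dz: z
  coeff of dy ∧ dz: 2*z
Step 2: Apply d again to each 2-form coefficient. The only possible 3-form in R^3 is dx ∧ dy ∧ dz, with coefficient
  ∂(coeff of dy∧dz)/∂x - ∂(coeff of dx∧dz)/∂y + ∂(coeff of dx∧dy)/∂z
  = ∂/∂x (2*z) - ∂/∂y (z) + ∂/∂z (2 - 3*x).
Each of these terms simplifies to sums of mixed partials that cancel in pairs. The result is 0 (by equality of mixed partials for smooth functions — Schwarz / Clairaut).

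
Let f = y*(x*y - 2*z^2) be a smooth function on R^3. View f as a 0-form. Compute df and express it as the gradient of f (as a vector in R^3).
df = (y^2) dx + (2*x*y - 2*z^2) dy + (-4*y*z) dz; grad f = (y^2, 2*x*y - 2*z^2, -4*y*z)

For a 0-form f, d f = (∂f/∂x) dx + (∂f/∂y) dy + (∂f/∂z) dz. The components of the vector representation are exactly the entries of grad f in Cartesian coordinates:
  ∂f/∂x = y^2
  ∂f/∂y = 2*x*y - 2*z^2
  ∂f/∂z = -4*y*z.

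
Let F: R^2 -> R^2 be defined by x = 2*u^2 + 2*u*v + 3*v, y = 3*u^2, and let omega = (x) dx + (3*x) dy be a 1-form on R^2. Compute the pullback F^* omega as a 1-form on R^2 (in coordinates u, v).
F^* omega = (44*u^3 + 48*u^2*v + 4*u*v^2 + 66*u*v + 6*v^2) du + (4*u^3 + 4*u^2*v + 6*u^2 + 12*u*v + 9*v) dv

Using F^*(f dg) = (f ∘ F) d(g ∘ F), substitute each coordinate x_i by F_i(u, v) in f_i, and replace dx_i by d F_i = (∂F_i/∂u) du + (∂F_i/∂v) dv.
  For the x component: f_1(F) = 2*u^2 + 2*u*v + 3*v; d F_1 = (4*u + 2*v) du + (2*u + 3) dv
  For the y component: f_2(F) = 6*u^2 + 6*u*v + 9*v; d F_2 = (6*u) du + (0) dv
Combining and collecting du, dv coefficients:
  coeff of du: 44*u^3 + 48*u^2*v + 4*u*v^2 + 66*u*v + 6*v^2
  coeff of dv: 4*u^3 + 4*u^2*v + 6*u^2 + 12*u*v + 9*v
F^* omega = (44*u^3 + 48*u^2*v + 4*u*v^2 + 66*u*v + 6*v^2) du + (4*u^3 + 4*u^2*v + 6*u^2 + 12*u*v + 9*v) dv.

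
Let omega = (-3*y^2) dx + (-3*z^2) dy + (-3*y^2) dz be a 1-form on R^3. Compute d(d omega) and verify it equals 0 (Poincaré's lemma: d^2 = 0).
d(d omega) = 0

Step 1: d omega = sum_{i<j} (∂f_j/∂x_i - ∂f_i/∂x_j) dx_i ∧ dx_j:
  coeff of dx ∧ dy: 6*y
  coeff of dx ∧ dz: 0
  coeff of dy ∧ dz: -6*y + 6*z
Step 2: Apply d again to each 2-form coefficient. The only possible 3-form in R^3 is dx ∧ dy ∧ dz, with coefficient
  ∂(coeff of dy∧dz)/∂x - ∂(coeff of dx∧dz)/∂y + ∂(coeff of dx∧dy)/∂z
  = ∂/∂x (-6*y + 6*z) - ∂/∂y (0) + ∂/∂z (6*y).
Each of these terms simplifies to sums of mixed partials that cancel in pairs. The result is 0 (by equality of mixed partials for smooth functions — Schwarz / Clairaut).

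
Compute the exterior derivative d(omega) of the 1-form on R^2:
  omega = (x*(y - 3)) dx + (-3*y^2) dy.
d(omega) = (-x) dx ∧ dy

For a 1-form omega = sum_i f_i dx_i, the exterior derivative is
  d(omega) = sum_{i < j} (∂f_j/∂x_i - ∂f_i/∂x_j) dx_i ∧ dx_j.
  coefficient of dx ∧ dy: ∂f_2/∂x - ∂f_1/∂y = ∂(-3*y^2)/∂x - ∂(x*(y - 3))/∂y = -x
Assembling: d(omega) = (-x) dx ∧ dy.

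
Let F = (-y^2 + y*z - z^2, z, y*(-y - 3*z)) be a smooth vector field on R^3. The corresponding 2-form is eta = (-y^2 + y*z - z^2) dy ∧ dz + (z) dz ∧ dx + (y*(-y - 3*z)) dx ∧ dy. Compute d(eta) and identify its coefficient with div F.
d(eta) = (-3*y) dx ∧ dy ∧ dz; div F = -3*y

For a 2-form in R^3 of the form above, applying d gives a 3-form with coefficient ∂P/∂x + ∂Q/∂y + ∂R/∂z:
  ∂P/∂x = 0
  ∂Q/∂y = 0
  ∂R/∂z = -3*y
Sum = -3*y, which is exactly div F.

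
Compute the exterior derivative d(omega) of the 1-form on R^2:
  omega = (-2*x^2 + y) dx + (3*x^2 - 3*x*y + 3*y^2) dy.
d(omega) = (6*x - 3*y - 1) dx ∧ dy

For a 1-form omega = sum_i f_i dx_i, the exterior derivative is
  d(omega) = sum_{i < j} (∂f_j/∂x_i - ∂f_i/∂x_j) dx_i ∧ dx_j.
  coefficient of dx ∧ dy: ∂f_2/∂x - ∂f_1/∂y = ∂(3*x^2 - 3*x*y + 3*y^2)/∂x - ∂(-2*x^2 + y)/∂y = 6*x - 3*y - 1
Assembling: d(omega) = (6*x - 3*y - 1) dx ∧ dy.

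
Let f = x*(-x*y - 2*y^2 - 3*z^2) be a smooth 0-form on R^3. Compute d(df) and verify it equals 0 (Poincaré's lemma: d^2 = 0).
d(df) = 0

Step 1: df = sum_i (∂f/∂x_i) dx_i = (-2*x*y - 2*y^2 - 3*z^2) dx + (x*(-x - 4*y)) dy + (-6*x*z) dz.
Step 2: Apply d again. Using the 1-form formula, the coefficient of dx ∧ dy in d(df) is ∂^2 f/∂x ∂y - ∂^2 f/∂y ∂x = (-2*x - 4*y) - (-2*x - 4*y) = 0 (equality of mixed partials for smooth f).
Similarly for dx ∧ dz and dy ∧ dz — all coefficients vanish. So d(df) = 0.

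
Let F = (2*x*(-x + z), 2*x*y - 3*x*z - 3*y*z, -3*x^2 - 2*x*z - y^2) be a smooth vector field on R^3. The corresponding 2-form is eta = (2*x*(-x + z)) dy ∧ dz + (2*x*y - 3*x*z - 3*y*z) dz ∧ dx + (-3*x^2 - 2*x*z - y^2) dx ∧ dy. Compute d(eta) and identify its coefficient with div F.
d(eta) = (-4*x - z) dx ∧ dy ∧ dz; div F = -4*x - z

For a 2-form in R^3 of the form above, applying d gives a 3-form with coefficient ∂P/∂x + ∂Q/∂y + ∂R/∂z:
  ∂P/∂x = -4*x + 2*z
  ∂Q/∂y = 2*x - 3*z
  ∂R/∂z = -2*x
Sum = -4*x - z, which is exactly div F.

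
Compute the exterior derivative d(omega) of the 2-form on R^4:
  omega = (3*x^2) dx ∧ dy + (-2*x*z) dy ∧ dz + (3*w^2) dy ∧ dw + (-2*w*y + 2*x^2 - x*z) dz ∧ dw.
d(omega) = (-2*z) dx ∧ dy ∧ dz + (4*x - z) dx ∧ dz ∧ dw + (-2*w) dy ∧ dz ∧ dw

For a 2-form omega = sum_{i<j} g_{ij} dx_i ∧ dx_j, the exterior derivative is
  d(omega) = sum_{i<j} d(g_{ij}) ∧ dx_i ∧ dx_j = sum_{i<j, k} (∂g_{ij}/∂x_k) dx_k ∧ dx_i ∧ dx_j.
Expand each term, using dx_k ∧ dx_i ∧ dx_j = sgn(permutation) dx_{(a)} ∧ dx_{(b)} ∧ dx_{(c)} with (a < b < c) sorted:
  d(-2*x*z) includes (∂/∂x)(-2*x*z) dx = (-2*z) dx, which multiplied by dy ∧ dz gives (-2*z) dx ∧ dy ∧ dz
  d(-2*w*y + 2*x^2 - x*z) includes (∂/∂x)(-2*w*y + 2*x^2 - x*z) dx = (4*x - z) dx, which multiplied by dz ∧ dw gives (4*x - z) dx ∧ dz ∧ dw
  d(-2*w*y + 2*x^2 - x*z) includes (∂/∂y)(-2*w*y + 2*x^2 - x*z) dy = (-2*w) dy, which multiplied by dz ∧ dw gives (-2*w) dy ∧ dz ∧ dw
Collecting like 3-forms: d(omega) = (-2*z) dx ∧ dy ∧ dz + (4*x - z) dx ∧ dz ∧ dw + (-2*w) dy ∧ dz ∧ dw.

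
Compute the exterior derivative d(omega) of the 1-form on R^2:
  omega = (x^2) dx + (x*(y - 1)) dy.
d(omega) = (y - 1) dx ∧ dy

For a 1-form omega = sum_i f_i dx_i, the exterior derivative is
  d(omega) = sum_{i < j} (∂f_j/∂x_i - ∂f_i/∂x_j) dx_i ∧ dx_j.
  coefficient of dx ∧ dy: ∂f_2/∂x - ∂f_1/∂y = ∂(x*(y - 1))/∂x - ∂(x^2)/∂y = y - 1
Assembling: d(omega) = (y - 1) dx ∧ dy.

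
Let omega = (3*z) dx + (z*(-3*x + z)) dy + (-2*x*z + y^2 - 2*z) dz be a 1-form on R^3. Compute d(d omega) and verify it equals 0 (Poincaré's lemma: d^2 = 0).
d(d omega) = 0

Step 1: d omega = sum_{i<j} (∂f_j/∂x_i - ∂f_i/∂x_j) dx_i ∧ dx_j:
  coeff of dx ∧ dy: -3*z
  coeff of dx ∧ dz: -2*z - 3
  coeff of dy ∧ dz: 3*x + 2*y - 2*z
Step 2: Apply d again to each 2-form coefficient. The only possible 3-form in R^3 is dx ∧ dy ∧ dz, with coefficient
  ∂(coeff of dy∧dz)/∂x - ∂(coeff of dx∧dz)/∂y + ∂(coeff of dx∧dy)/∂z
  = ∂/∂x (3*x + 2*y - 2*z) - ∂/∂y (-2*z - 3) + ∂/∂z (-3*z).
Each of these terms simplifies to sums of mixed partials that cancel in pairs. The result is 0 (by equality of mixed partials for smooth functions — Schwarz / Clairaut).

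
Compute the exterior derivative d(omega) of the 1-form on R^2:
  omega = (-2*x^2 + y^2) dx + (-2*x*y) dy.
d(omega) = (-4*y) dx ∧ dy

For a 1-form omega = sum_i f_i dx_i, the exterior derivative is
  d(omega) = sum_{i < j} (∂f_j/∂x_i - ∂f_i/∂x_j) dx_i ∧ dx_j.
  coefficient of dx ∧ dy: ∂f_2/∂x - ∂f_1/∂y = ∂(-2*x*y)/∂x - ∂(-2*x^2 + y^2)/∂y = -4*y
Assembling: d(omega) = (-4*y) dx ∧ dy.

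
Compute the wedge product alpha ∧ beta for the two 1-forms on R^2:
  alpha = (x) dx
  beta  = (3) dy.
alpha ∧ beta = (3*x) dx ∧ dy

Distribute the wedge, using dx_i ∧ dx_j = -dx_j ∧ dx_i and dx_i ∧ dx_i = 0. For each pair (i, j) with i < j, the coefficient of dx_i ∧ dx_j in alpha ∧ beta is (alpha_i * beta_j - alpha_j * beta_i). Collecting: alpha ∧ beta = (3*x) dx ∧ dy.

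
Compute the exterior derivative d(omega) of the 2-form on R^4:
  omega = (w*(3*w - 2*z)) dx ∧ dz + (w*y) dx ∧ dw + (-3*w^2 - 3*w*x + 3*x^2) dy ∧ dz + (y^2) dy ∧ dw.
d(omega) = (6*w - 2*z) dx ∧ dz ∧ dw + (-w) dx ∧ dy ∧ dw + (-3*w + 6*x) dx ∧ dy ∧ dz + (-6*w - 3*x) dy ∧ dz ∧ dw

For a 2-form omega = sum_{i<j} g_{ij} dx_i ∧ dx_j, the exterior derivative is
  d(omega) = sum_{i<j} d(g_{ij}) ∧ dx_i ∧ dx_j = sum_{i<j, k} (∂g_{ij}/∂x_k) dx_k ∧ dx_i ∧ dx_j.
Expand each term, using dx_k ∧ dx_i ∧ dx_j = sgn(permutation) dx_{(a)} ∧ dx_{(b)} ∧ dx_{(c)} with (a < b < c) sorted:
  d(w*(3*w - 2*z)) includes (∂/∂w)(w*(3*w - 2*z)) dw = (6*w - 2*z) dw, which multiplied by dx ∧ dz gives (6*w - 2*z) dx ∧ dz ∧ dw
  d(w*y) includes (∂/∂y)(w*y) dy = (w) dy, which multiplied by dx ∧ dw gives (-w) dx ∧ dy ∧ dw
  d(-3*w^2 - 3*w*x + 3*x^2) includes (∂/∂x)(-3*w^2 - 3*w*x + 3*x^2) dx = (-3*w + 6*x) dx, which multiplied by dy ∧ dz gives (-3*w + 6*x) dx ∧ dy ∧ dz
  d(-3*w^2 - 3*w*x + 3*x^2) includes (∂/∂w)(-3*w^2 - 3*w*x + 3*x^2) dw = (-6*w - 3*x) dw, which multiplied by dy ∧ dz gives (-6*w - 3*x) dy ∧ dz ∧ dw
Collecting like 3-forms: d(omega) = (6*w - 2*z) dx ∧ dz ∧ dw + (-w) dx ∧ dy ∧ dw + (-3*w + 6*x) dx ∧ dy ∧ dz + (-6*w - 3*x) dy ∧ dz ∧ dw.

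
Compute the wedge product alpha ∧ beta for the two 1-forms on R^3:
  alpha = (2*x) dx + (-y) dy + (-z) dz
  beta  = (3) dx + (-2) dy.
alpha ∧ beta = (-4*x + 3*y) dx ∧ dy + (3*z) dx ∧ dz + (-2*z) dy ∧ dz

Distribute the wedge, using dx_i ∧ dx_j = -dx_j ∧ dx_i and dx_i ∧ dx_i = 0. For each pair (i, j) with i < j, the coefficient of dx_i ∧ dx_j in alpha ∧ beta is (alpha_i * beta_j - alpha_j * beta_i). Collecting: alpha ∧ beta = (-4*x + 3*y) dx ∧ dy + (3*z) dx ∧ dz + (-2*z) dy ∧ dz.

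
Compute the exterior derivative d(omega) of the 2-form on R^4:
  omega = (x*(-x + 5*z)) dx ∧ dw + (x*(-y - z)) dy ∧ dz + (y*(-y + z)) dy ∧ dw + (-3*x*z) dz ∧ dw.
d(omega) = (-5*x - 3*z) dx ∧ dz ∧ dw + (-y - z) dx ∧ dy ∧ dz + (-y) dy ∧ dz ∧ dw

For a 2-form omega = sum_{i<j} g_{ij} dx_i ∧ dx_j, the exterior derivative is
  d(omega) = sum_{i<j} d(g_{ij}) ∧ dx_i ∧ dx_j = sum_{i<j, k} (∂g_{ij}/∂x_k) dx_k ∧ dx_i ∧ dx_j.
Expand each term, using dx_k ∧ dx_i ∧ dx_j = sgn(permutation) dx_{(a)} ∧ dx_{(b)} ∧ dx_{(c)} with (a < b < c) sorted:
  d(x*(-x + 5*z)) includes (∂/∂z)(x*(-x + 5*z)) dz = (5*x) dz, which multiplied by dx ∧ dw gives (-5*x) dx ∧ dz ∧ dw
  d(x*(-y - z)) includes (∂/∂x)(x*(-y - z)) dx = (-y - z) dx, which multiplied by dy ∧ dz gives (-y - z) dx ∧ dy ∧ dz
  d(y*(-y + z)) includes (∂/∂z)(y*(-y + z)) dz = (y) dz, which multiplied by dy ∧ dw gives (-y) dy ∧ dz ∧ dw
  d(-3*x*z) includes (∂/∂x)(-3*x*z) dx = (-3*z) dx, which multiplied by dz ∧ dw gives (-3*z) dx ∧ dz ∧ dw
Collecting like 3-forms: d(omega) = (-5*x - 3*z) dx ∧ dz ∧ dw + (-y - z) dx ∧ dy ∧ dz + (-y) dy ∧ dz ∧ dw.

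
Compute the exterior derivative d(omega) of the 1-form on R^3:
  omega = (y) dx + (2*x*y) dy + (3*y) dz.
d(omega) = (2*y - 1) dx ∧ dy + (3) dy ∧ dz

For a 1-form omega = sum_i f_i dx_i, the exterior derivative is
  d(omega) = sum_{i < j} (∂f_j/∂x_i - ∂f_i/∂x_j) dx_i ∧ dx_j.
  coefficient of dx ∧ dy: ∂f_2/∂x - ∂f_1/∂y = ∂(2*x*y)/∂x - ∂(y)/∂y = 2*y - 1
  coefficient of dy ∧ dz: ∂f_3/∂y - ∂f_2/∂z = ∂(3*y)/∂y - ∂(2*x*y)/∂z = 3
Assembling: d(omega) = (2*y - 1) dx ∧ dy + (3) dy ∧ dz.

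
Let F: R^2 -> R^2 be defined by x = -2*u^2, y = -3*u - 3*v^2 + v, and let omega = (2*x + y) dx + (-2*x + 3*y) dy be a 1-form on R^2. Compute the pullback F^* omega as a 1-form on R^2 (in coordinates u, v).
F^* omega = (16*u^3 + 12*u*v^2 - 4*u*v + 27*u + 27*v^2 - 9*v) du + (-24*u^2*v + 4*u^2 + 54*u*v - 9*u + 54*v^3 - 27*v^2 + 3*v) dv

Using F^*(f dg) = (f ∘ F) d(g ∘ F), substitute each coordinate x_i by F_i(u, v) in f_i, and replace dx_i by d F_i = (∂F_i/∂u) du + (∂F_i/∂v) dv.
  For the x component: f_1(F) = -4*u^2 - 3*u - 3*v^2 + v; d F_1 = (-4*u) du + (0) dv
  For the y component: f_2(F) = 4*u^2 - 9*u - 9*v^2 + 3*v; d F_2 = (-3) du + (1 - 6*v) dv
Combining and collecting du, dv coefficients:
  coeff of du: 16*u^3 + 12*u*v^2 - 4*u*v + 27*u + 27*v^2 - 9*v
  coeff of dv: -24*u^2*v + 4*u^2 + 54*u*v - 9*u + 54*v^3 - 27*v^2 + 3*v
F^* omega = (16*u^3 + 12*u*v^2 - 4*u*v + 27*u + 27*v^2 - 9*v) du + (-24*u^2*v + 4*u^2 + 54*u*v - 9*u + 54*v^3 - 27*v^2 + 3*v) dv.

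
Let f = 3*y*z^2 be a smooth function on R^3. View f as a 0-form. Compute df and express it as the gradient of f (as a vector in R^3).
df = (0) dx + (3*z^2) dy + (6*y*z) dz; grad f = (0, 3*z^2, 6*y*z)

For a 0-form f, d f = (∂f/∂x) dx + (∂f/∂y) dy + (∂f/∂z) dz. The components of the vector representation are exactly the entries of grad f in Cartesian coordinates:
  ∂f/∂x = 0
  ∂f/∂y = 3*z^2
  ∂f/∂z = 6*y*z.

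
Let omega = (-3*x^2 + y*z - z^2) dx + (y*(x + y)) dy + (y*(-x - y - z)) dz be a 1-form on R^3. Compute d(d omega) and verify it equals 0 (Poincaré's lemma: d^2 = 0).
d(d omega) = 0

Step 1: d omega = sum_{i<j} (∂f_j/∂x_i - ∂f_i/∂x_j) dx_i ∧ dx_j:
  coeff of dx ∧ dy: y - z
  coeff of dx ∧ dz: -2*y + 2*z
  coeff of dy ∧ dz: -x - 2*y - z
Step 2: Apply d again to each 2-form coefficient. The only possible 3-form in R^3 is dx ∧ dy ∧ dz, with coefficient
  ∂(coeff of dy∧dz)/∂x - ∂(coeff of dx∧dz)/∂y + ∂(coeff of dx∧dy)/∂z
  = ∂/∂x (-x - 2*y - z) - ∂/∂y (-2*y + 2*z) + ∂/∂z (y - z).
Each of these terms simplifies to sums of mixed partials that cancel in pairs. The result is 0 (by equality of mixed partials for smooth functions — Schwarz / Clairaut).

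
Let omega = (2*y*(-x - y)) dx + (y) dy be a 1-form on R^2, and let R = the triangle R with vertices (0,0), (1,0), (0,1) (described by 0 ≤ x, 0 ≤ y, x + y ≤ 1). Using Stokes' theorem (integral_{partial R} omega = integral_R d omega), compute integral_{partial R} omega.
integral_(partial R) omega = 1

Stokes: integral_partial_R omega = integral_R d omega with d omega = (∂Q/∂x - ∂P/∂y) dx ∧ dy.
  ∂Q/∂x = 0
  ∂P/∂y = -2*x - 4*y
  integrand = ∂Q/∂x - ∂P/∂y = 2*x + 4*y.
Integrating over R: integral_0^1 integral_0^{1-x} (2*x + 4*y) dy dx = 1.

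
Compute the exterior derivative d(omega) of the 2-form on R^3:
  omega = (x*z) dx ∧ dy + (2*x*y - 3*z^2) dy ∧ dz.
d(omega) = (x + 2*y) dx ∧ dy ∧ dz

For a 2-form omega = sum_{i<j} g_{ij} dx_i ∧ dx_j, the exterior derivative is
  d(omega) = sum_{i<j} d(g_{ij}) ∧ dx_i ∧ dx_j = sum_{i<j, k} (∂g_{ij}/∂x_k) dx_k ∧ dx_i ∧ dx_j.
Expand each term, using dx_k ∧ dx_i ∧ dx_j = sgn(permutation) dx_{(a)} ∧ dx_{(b)} ∧ dx_{(c)} with (a < b < c) sorted:
  d(x*z) includes (∂/∂z)(x*z) dz = (x) dz, which multiplied by dx ∧ dy gives (x) dx ∧ dy ∧ dz
  d(2*x*y - 3*z^2) includes (∂/∂x)(2*x*y - 3*z^2) dx = (2*y) dx, which multiplied by dy ∧ dz gives (2*y) dx ∧ dy ∧ dz
Collecting like 3-forms: d(omega) = (x + 2*y) dx ∧ dy ∧ dz.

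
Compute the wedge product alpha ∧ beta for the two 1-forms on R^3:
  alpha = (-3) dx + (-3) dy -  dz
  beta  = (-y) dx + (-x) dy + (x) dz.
alpha ∧ beta = (3*x - 3*y) dx ∧ dy + (-3*x - y) dx ∧ dz + (-4*x) dy ∧ dz

Distribute the wedge, using dx_i ∧ dx_j = -dx_j ∧ dx_i and dx_i ∧ dx_i = 0. For each pair (i, j) with i < j, the coefficient of dx_i ∧ dx_j in alpha ∧ beta is (alpha_i * beta_j - alpha_j * beta_i). Collecting: alpha ∧ beta = (3*x - 3*y) dx ∧ dy + (-3*x - y) dx ∧ dz + (-4*x) dy ∧ dz.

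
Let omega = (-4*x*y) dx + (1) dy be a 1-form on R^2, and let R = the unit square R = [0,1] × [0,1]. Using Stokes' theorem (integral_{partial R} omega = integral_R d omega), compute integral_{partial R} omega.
integral_(partial R) omega = 2

Stokes: integral_partial_R omega = integral_R d omega with d omega = (∂Q/∂x - ∂P/∂y) dx ∧ dy.
  ∂Q/∂x = 0
  ∂P/∂y = -4*x
  integrand = ∂Q/∂x - ∂P/∂y = 4*x.
Integrating over R: integral_0^1 integral_0^1 (4*x) dx dy = 2.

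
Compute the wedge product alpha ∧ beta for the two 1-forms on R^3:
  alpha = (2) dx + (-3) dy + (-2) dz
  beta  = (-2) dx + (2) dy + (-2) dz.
alpha ∧ beta = (-2) dx ∧ dy + (-8) dx ∧ dz + (10) dy ∧ dz

Distribute the wedge, using dx_i ∧ dx_j = -dx_j ∧ dx_i and dx_i ∧ dx_i = 0. For each pair (i, j) with i < j, the coefficient of dx_i ∧ dx_j in alpha ∧ beta is (alpha_i * beta_j - alpha_j * beta_i). Collecting: alpha ∧ beta = (-2) dx ∧ dy + (-8) dx ∧ dz + (10) dy ∧ dz.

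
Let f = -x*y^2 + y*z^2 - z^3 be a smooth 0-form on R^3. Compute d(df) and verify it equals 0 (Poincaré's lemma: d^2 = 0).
d(df) = 0

Step 1: df = sum_i (∂f/∂x_i) dx_i = (-y^2) dx + (-2*x*y + z^2) dy + (z*(2*y - 3*z)) dz.
Step 2: Apply d again. Using the 1-form formula, the coefficient of dx ∧ dy in d(df) is ∂^2 f/∂x ∂y - ∂^2 f/∂y ∂x = (-2*y) - (-2*y) = 0 (equality of mixed partials for smooth f).
Similarly for dx ∧ dz and dy ∧ dz — all coefficients vanish. So d(df) = 0.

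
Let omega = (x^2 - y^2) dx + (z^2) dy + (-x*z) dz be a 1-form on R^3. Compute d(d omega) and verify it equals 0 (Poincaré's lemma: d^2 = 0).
d(d omega) = 0

Step 1: d omega = sum_{i<j} (∂f_j/∂x_i - ∂f_i/∂x_j) dx_i ∧ dx_j:
  coeff of dx ∧ dy: 2*y
  coeff of dx ∧ dz: -z
  coeff of dy ∧ dz: -2*z
Step 2: Apply d again to each 2-form coefficient. The only possible 3-form in R^3 is dx ∧ dy ∧ dz, with coefficient
  ∂(coeff of dy∧dz)/∂x - ∂(coeff of dx∧dz)/∂y + ∂(coeff of dx∧dy)/∂z
  = ∂/∂x (-2*z) - ∂/∂y (-z) + ∂/∂z (2*y).
Each of these terms simplifies to sums of mixed partials that cancel in pairs. The result is 0 (by equality of mixed partials for smooth functions — Schwarz / Clairaut).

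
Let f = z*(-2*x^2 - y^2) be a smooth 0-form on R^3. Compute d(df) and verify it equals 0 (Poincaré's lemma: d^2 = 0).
d(df) = 0

Step 1: df = sum_i (∂f/∂x_i) dx_i = (-4*x*z) dx + (-2*y*z) dy + (-2*x^2 - y^2) dz.
Step 2: Apply d again. Using the 1-form formula, the coefficient of dx ∧ dy in d(df) is ∂^2 f/∂x ∂y - ∂^2 f/∂y ∂x = (0) - (0) = 0 (equality of mixed partials for smooth f).
Similarly for dx ∧ dz and dy ∧ dz — all coefficients vanish. So d(df) = 0.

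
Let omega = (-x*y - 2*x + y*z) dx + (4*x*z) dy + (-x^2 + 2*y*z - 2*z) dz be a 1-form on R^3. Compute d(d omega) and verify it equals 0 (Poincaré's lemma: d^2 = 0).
d(d omega) = 0

Step 1: d omega = sum_{i<j} (∂f_j/∂x_i - ∂f_i/∂x_j) dx_i ∧ dx_j:
  coeff of dx ∧ dy: x + 3*z
  coeff of dx ∧ dz: -2*x - y
  coeff of dy ∧ dz: -4*x + 2*z
Step 2: Apply d again to each 2-form coefficient. The only possible 3-form in R^3 is dx ∧ dy ∧ dz, with coefficient
  ∂(coeff of dy∧dz)/∂x - ∂(coeff of dx∧dz)/∂y + ∂(coeff of dx∧dy)/∂z
  = ∂/∂x (-4*x + 2*z) - ∂/∂y (-2*x - y) + ∂/∂z (x + 3*z).
Each of these terms simplifies to sums of mixed partials that cancel in pairs. The result is 0 (by equality of mixed partials for smooth functions — Schwarz / Clairaut).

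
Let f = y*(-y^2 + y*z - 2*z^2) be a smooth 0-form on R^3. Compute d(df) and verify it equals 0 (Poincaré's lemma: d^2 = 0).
d(df) = 0

Step 1: df = sum_i (∂f/∂x_i) dx_i = (0) dx + (-3*y^2 + 2*y*z - 2*z^2) dy + (y*(y - 4*z)) dz.
Step 2: Apply d again. Using the 1-form formula, the coefficient of dx ∧ dy in d(df) is ∂^2 f/∂x ∂y - ∂^2 f/∂y ∂x = (0) - (0) = 0 (equality of mixed partials for smooth f).
Similarly for dx ∧ dz and dy ∧ dz — all coefficients vanish. So d(df) = 0.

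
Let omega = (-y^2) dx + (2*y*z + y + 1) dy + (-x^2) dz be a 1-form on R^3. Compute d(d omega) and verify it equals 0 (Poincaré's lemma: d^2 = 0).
d(d omega) = 0

Step 1: d omega = sum_{i<j} (∂f_j/∂x_i - ∂f_i/∂x_j) dx_i ∧ dx_j:
  coeff of dx ∧ dy: 2*y
  coeff of dx ∧ dz: -2*x
  coeff of dy ∧ dz: -2*y
Step 2: Apply d again to each 2-form coefficient. The only possible 3-form in R^3 is dx ∧ dy ∧ dz, with coefficient
  ∂(coeff of dy∧dz)/∂x - ∂(coeff of dx∧dz)/∂y + ∂(coeff of dx∧dy)/∂z
  = ∂/∂x (-2*y) - ∂/∂y (-2*x) + ∂/∂z (2*y).
Each of these terms simplifies to sums of mixed partials that cancel in pairs. The result is 0 (by equality of mixed partials for smooth functions — Schwarz / Clairaut).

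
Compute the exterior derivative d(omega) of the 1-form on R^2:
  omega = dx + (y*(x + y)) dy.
d(omega) = (y) dx ∧ dy

For a 1-form omega = sum_i f_i dx_i, the exterior derivative is
  d(omega) = sum_{i < j} (∂f_j/∂x_i - ∂f_i/∂x_j) dx_i ∧ dx_j.
  coefficient of dx ∧ dy: ∂f_2/∂x - ∂f_1/∂y = ∂(y*(x + y))/∂x - ∂(1)/∂y = y
Assembling: d(omega) = (y) dx ∧ dy.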